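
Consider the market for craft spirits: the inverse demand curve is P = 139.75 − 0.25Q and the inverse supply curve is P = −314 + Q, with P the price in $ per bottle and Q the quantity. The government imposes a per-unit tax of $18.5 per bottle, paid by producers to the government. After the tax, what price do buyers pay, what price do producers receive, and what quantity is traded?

Rewrite in direct form: Qd = 559 − 4P and Qs = P + 314.
Without the tax, 559 − 4P = P + 314 gives 5P = 245, so P* = $49 and Q* = 363.
With the tax collected from producers, supply shifts: Qs = (P − 18.5) + 314.
New equilibrium: buyers pay $52.7, producers receive $34.2, Q = 348.2. (Wedge: Pb − Ps = 18.5.)
The less price-elastic side of the market bears the larger share of a per-unit tax.

Buyers pay $52.7; producers receive $34.2; quantity = 348.2.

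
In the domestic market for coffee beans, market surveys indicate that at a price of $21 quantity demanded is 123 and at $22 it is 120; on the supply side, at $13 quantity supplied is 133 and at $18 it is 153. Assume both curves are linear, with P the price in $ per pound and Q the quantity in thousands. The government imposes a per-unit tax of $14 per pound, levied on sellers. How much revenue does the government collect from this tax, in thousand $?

Demand slope: (120 − 123)/(22 − 21) = -3, so Qd = 186 − 3P.
Supply slope: (153 − 133)/(18 − 13) = 4, so Qs = 4P + 81.
Before the tax: set 186 − 3P = 4P + 81 → P* = $15, Q* = 141.
With the tax collected from sellers, supply shifts: Qs = 4(P − 14) + 81.
New equilibrium: buyers pay $23, sellers receive $9, Q = 117. (Wedge: Pb − Ps = 14.)
Revenue = t · Q = 14 · 117 = $1638.

Tax revenue = $1638 thousand.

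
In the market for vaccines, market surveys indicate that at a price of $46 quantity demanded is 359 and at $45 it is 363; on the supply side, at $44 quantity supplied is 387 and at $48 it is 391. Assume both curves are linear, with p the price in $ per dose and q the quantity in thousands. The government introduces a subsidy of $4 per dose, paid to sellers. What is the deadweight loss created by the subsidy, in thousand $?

Demand slope: (363 − 359)/(45 − 46) = -4, so qd = 543 − 4p.
Supply slope: (391 − 387)/(48 − 44) = 1, so qs = p + 343.
Before the subsidy: set 543 − 4p = p + 343 → p* = $40, q* = 383.
With a per-unit subsidy paid to sellers, each receives p + 4 per unit sold, so supply becomes qs = (p + 4) + 343.
Solving gives q = 386.2 with consumers paying $39.2 and sellers receiving $43.2 (the $4 wedge).
Quantity rises by |ΔQ| = |383 − 386.2| = 3.2.
DWL = ½ · t · |ΔQ| = ½ · 4 · 3.2 = $6.4.

Deadweight loss = $6.4 thousand.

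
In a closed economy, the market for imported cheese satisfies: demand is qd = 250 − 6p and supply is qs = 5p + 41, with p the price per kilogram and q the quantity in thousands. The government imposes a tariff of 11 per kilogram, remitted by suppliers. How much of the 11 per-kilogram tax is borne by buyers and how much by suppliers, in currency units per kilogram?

Buyers bear 5 per kilogram; suppliers bear 6 per kilogram.

Without the tax, 250 − 6p = 5p + 41 gives 11p = 209, so p* = 19 and q* = 136.
With the tax collected from suppliers, supply shifts: qs = 5(p − 11) + 41.
New equilibrium: buyers pay 24, suppliers receive 13, q = 106. (Wedge: pb − ps = 11.)
Burden on buyers: 5; on suppliers: 6. (They sum to 11.)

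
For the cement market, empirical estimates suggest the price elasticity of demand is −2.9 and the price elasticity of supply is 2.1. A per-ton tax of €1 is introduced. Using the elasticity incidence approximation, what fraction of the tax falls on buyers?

Incidence ratio: buyers' share ≈ εs / (εs + |εd|) = 2.1 / (2.1 + 2.9) = 0.42.
Supply is the less elastic side, so buyers bear the smaller share.

Buyers' share ≈ 0.42.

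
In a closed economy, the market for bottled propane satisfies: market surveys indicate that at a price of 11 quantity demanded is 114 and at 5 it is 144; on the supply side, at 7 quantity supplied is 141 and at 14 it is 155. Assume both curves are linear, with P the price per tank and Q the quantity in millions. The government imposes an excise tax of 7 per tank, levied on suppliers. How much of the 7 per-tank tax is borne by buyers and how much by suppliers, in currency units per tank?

Demand slope: (144 − 114)/(5 − 11) = -5, so Qd = 169 − 5P.
Supply slope: (155 − 141)/(14 − 7) = 2, so Qs = 2P + 127.
Before the tax: set 169 − 5P = 2P + 127 → P* = 6, Q* = 139.
With the tax collected from suppliers, supply shifts: Qs = 2(P − 7) + 127.
Solving gives Q = 129 with buyers paying 8 and suppliers receiving 1 (the 7 wedge).
Burden on buyers: 2; on suppliers: 5. (They sum to 7.)
The less price-elastic side of the market bears the larger share of a per-unit tax.

Buyers bear 2 per tank; suppliers bear 5 per tank.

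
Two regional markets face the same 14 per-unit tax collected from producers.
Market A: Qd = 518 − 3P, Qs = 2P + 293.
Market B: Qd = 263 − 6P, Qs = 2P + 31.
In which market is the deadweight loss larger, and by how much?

Market B, by 29.4.

Market A: pre-tax P* = 45, Q* = 383; post-tax Q = 366.2; deadweight loss = 117.6.
Market B: pre-tax P* = 29, Q* = 89; post-tax Q = 68; deadweight loss = 147.
Difference: 117.6 vs 147 → market B is larger by 29.4.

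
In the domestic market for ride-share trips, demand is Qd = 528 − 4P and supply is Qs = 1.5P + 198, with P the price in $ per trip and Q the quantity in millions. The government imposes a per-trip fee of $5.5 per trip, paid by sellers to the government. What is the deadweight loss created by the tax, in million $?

Deadweight loss = $16.5 million.

Before the tax: set 528 − 4P = 1.5P + 198 → P* = $60, Q* = 288.
With the tax collected from sellers, supply shifts: Qs = 1.5(P − 5.5) + 198.
New equilibrium: buyers pay $61.5, sellers receive $56, Q = 282. (Wedge: Pb − Ps = 5.5.)
Quantity falls by |ΔQ| = |288 − 282| = 6.
DWL = ½ · t · |ΔQ| = ½ · 5.5 · 6 = $16.5.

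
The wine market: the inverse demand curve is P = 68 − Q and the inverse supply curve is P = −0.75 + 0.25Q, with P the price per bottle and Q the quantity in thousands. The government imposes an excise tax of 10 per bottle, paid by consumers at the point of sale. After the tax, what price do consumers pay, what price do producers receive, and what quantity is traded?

Rewrite in direct form: Qd = 68 − P and Qs = 4P + 3.
Without the tax, 68 − P = 4P + 3 gives 5P = 65, so P* = 13 and Q* = 55.
With the tax collected from consumers, demand (in seller-price terms) shifts: Qd = 68 − (P + 10).
New equilibrium: consumers pay 21, producers receive 11, Q = 47. (Wedge: Pb − Ps = 10.)
The less price-elastic side of the market bears the larger share of a per-unit tax.

Consumers pay 21; producers receive 11; quantity = 47.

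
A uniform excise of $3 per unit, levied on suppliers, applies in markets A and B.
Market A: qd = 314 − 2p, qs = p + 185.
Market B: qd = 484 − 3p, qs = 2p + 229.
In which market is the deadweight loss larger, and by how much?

Market A: pre-tax p* = $43, q* = 228; post-tax q = 226; deadweight loss = $3.
Market B: pre-tax p* = $51, q* = 331; post-tax q = 327.4; deadweight loss = $5.4.
Difference: $3 vs $5.4 → market B is larger by $2.4.

Market B, by $2.4.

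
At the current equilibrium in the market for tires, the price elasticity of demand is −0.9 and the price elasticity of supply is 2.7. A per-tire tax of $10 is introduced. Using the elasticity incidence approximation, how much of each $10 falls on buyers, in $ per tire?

Buyers bear ≈ $7.5 per tire.

Incidence ratio: buyers' share ≈ εs / (εs + |εd|) = 2.7 / (2.7 + 0.9) = 0.75.
So buyers bear ≈ 0.75 × $10 = $7.5; suppliers bear $2.5.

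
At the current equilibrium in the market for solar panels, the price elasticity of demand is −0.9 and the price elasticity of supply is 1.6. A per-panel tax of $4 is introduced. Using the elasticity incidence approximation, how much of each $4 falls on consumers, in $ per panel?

Consumers bear ≈ $2.56 per panel.

Incidence ratio: consumers' share ≈ εs / (εs + |εd|) = 1.6 / (1.6 + 0.9) = 0.64.
So consumers bear ≈ 0.64 × $4 = $2.56; producers bear $1.44.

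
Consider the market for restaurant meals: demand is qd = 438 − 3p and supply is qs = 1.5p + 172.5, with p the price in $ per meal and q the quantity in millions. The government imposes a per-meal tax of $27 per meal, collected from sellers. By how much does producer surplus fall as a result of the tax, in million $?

Producer surplus falls by $4455 million.

Before the tax: set 438 − 3p = 1.5p + 172.5 → p* = $59, q* = 261.
With the tax collected from sellers, supply shifts: qs = 1.5(p − 27) + 172.5.
New equilibrium: buyers pay $68, sellers receive $41, q = 234. (Wedge: pb − ps = 27.)
ΔPS is the trapezoid between Q = 234 and Q = 261 of height $18: ½ · (261 + 234) · 18 = $4455.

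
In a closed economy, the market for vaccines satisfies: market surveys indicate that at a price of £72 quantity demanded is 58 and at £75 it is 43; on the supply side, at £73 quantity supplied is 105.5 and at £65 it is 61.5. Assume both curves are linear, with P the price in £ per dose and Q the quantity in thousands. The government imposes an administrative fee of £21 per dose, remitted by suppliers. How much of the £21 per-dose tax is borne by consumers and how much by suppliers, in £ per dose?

Consumers bear £11 per dose; suppliers bear £10 per dose.

Demand slope: (43 − 58)/(75 − 72) = -5, so Qd = 418 − 5P.
Supply slope: (61.5 − 105.5)/(65 − 73) = 5.5, so Qs = 5.5P − 296.
Before the tax: set 418 − 5P = 5.5P − 296 → P* = £68, Q* = 78.
With the tax collected from suppliers, supply shifts: Qs = 5.5(P − 21) − 296.
New equilibrium: consumers pay £79, suppliers receive £58, Q = 23. (Wedge: Pb − Ps = 21.)
Burden on consumers: £11; on suppliers: £10. (They sum to £21.)
The less price-elastic side of the market bears the larger share of a per-unit tax.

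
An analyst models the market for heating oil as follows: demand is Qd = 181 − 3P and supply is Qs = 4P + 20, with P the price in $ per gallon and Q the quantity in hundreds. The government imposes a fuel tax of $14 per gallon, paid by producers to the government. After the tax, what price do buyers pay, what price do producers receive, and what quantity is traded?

Buyers pay $31; producers receive $17; quantity = 88.

Without the tax, 181 − 3P = 4P + 20 gives 7P = 161, so P* = $23 and Q* = 112.
With the tax collected from producers, supply shifts: Qs = 4(P − 14) + 20.
Solving gives Q = 88 with buyers paying $31 and producers receiving $17 (the $14 wedge).
The less price-elastic side of the market bears the larger share of a per-unit tax.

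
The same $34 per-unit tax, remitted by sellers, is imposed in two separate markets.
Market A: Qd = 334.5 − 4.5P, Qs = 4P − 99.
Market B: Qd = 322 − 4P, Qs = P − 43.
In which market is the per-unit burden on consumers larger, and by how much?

Market A: pre-tax P* = $51, Q* = 105; post-tax Q = 33; per-unit burden on consumers = $16.
Market B: pre-tax P* = $73, Q* = 30; post-tax Q = 2.8; per-unit burden on consumers = $6.8.
Difference: $16 vs $6.8 → market A is larger by $9.2.

Market A, by $9.2.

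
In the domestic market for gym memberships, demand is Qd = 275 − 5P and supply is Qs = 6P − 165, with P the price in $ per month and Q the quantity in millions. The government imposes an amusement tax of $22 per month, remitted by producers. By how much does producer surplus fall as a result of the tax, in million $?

Before the tax: set 275 − 5P = 6P − 165 → P* = $40, Q* = 75.
With the tax collected from producers, supply shifts: Qs = 6(P − 22) − 165.
New equilibrium: consumers pay $52, producers receive $30, Q = 15. (Wedge: Pb − Ps = 22.)
ΔPS is the trapezoid between Q = 15 and Q = 75 of height $10: ½ · (75 + 15) · 10 = $450.

Producer surplus falls by $450 million.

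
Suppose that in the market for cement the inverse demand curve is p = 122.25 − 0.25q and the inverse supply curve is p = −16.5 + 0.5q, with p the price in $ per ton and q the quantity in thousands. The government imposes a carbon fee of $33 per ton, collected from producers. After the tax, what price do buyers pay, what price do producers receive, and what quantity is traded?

Rewrite in direct form: qd = 489 − 4p and qs = 2p + 33.
Before the tax: set 489 − 4p = 2p + 33 → p* = $76, q* = 185.
With the tax collected from producers, supply shifts: qs = 2(p − 33) + 33.
New equilibrium: buyers pay $87, producers receive $54, q = 141. (Wedge: pb − ps = 33.)

Buyers pay $87; producers receive $54; quantity = 141.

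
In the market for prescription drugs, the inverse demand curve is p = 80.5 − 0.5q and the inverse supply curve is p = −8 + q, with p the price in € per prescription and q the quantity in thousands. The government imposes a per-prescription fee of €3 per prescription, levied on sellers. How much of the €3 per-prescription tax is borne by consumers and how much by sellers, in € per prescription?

Inverting to q(p) form: qd = 161 − 2p; qs = p + 8.
Without the tax, 161 − 2p = p + 8 gives 3p = 153, so p* = €51 and q* = 59.
With the tax collected from sellers, supply shifts: qs = (p − 3) + 8.
New equilibrium: consumers pay €52, sellers receive €49, q = 57. (Wedge: pb − ps = 3.)
Burden on consumers: €1; on sellers: €2. (They sum to €3.)
The less price-elastic side of the market bears the larger share of a per-unit tax.

Consumers bear €1 per prescription; sellers bear €2 per prescription.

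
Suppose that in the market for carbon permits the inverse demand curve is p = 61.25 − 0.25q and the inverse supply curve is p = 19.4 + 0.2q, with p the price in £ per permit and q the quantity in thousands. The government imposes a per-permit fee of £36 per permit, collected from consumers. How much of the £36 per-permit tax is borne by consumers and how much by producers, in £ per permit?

Inverting to q(p) form: qd = 245 − 4p; qs = 5p − 97.
Before the tax: set 245 − 4p = 5p − 97 → p* = £38, q* = 93.
With the tax collected from consumers, demand (in seller-price terms) shifts: qd = 245 − 4(p + 36).
Solving gives q = 13 with consumers paying £58 and producers receiving £22 (the £36 wedge).
Burden on consumers: £20; on producers: £16. (They sum to £36.)
The less price-elastic side of the market bears the larger share of a per-unit tax.

Consumers bear £20 per permit; producers bear £16 per permit.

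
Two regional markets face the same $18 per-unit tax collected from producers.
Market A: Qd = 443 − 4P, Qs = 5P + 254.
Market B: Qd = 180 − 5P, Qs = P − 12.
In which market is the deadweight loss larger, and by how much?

Market A, by $225.

Market A: pre-tax P* = $21, Q* = 359; post-tax Q = 319; deadweight loss = $360.
Market B: pre-tax P* = $32, Q* = 20; post-tax Q = 5; deadweight loss = $135.
Difference: $360 vs $135 → market A is larger by $225.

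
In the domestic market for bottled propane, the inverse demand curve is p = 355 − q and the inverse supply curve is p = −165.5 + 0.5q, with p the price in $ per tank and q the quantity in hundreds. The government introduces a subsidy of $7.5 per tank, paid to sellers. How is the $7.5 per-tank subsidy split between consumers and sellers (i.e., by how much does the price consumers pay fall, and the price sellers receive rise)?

Consumers gain $5 per tank; sellers gain $2.5 per tank.

Inverting to q(p) form: qd = 355 − p; qs = 2p + 331.
Without the subsidy, 355 − p = 2p + 331 gives 3p = 24, so p* = $8 and q* = 347.
With a per-unit subsidy paid to sellers, each receives p + 7.5 per unit sold, so supply becomes qs = 2(p + 7.5) + 331.
Solving gives q = 352 with consumers paying $3 and sellers receiving $10.5 (the $7.5 wedge).
Gain to consumers: $5; to sellers: $2.5. (They sum to $7.5.)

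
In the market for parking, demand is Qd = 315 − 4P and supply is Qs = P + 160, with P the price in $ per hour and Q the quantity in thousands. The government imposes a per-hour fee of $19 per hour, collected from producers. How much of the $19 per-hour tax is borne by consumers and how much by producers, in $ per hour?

Consumers bear $3.8 per hour; producers bear $15.2 per hour.

Without the tax, 315 − 4P = P + 160 gives 5P = 155, so P* = $31 and Q* = 191.
With the tax collected from producers, supply shifts: Qs = (P − 19) + 160.
New equilibrium: consumers pay $34.8, producers receive $15.8, Q = 175.8. (Wedge: Pb − Ps = 19.)
Burden on consumers: $3.8; on producers: $15.2. (They sum to $19.)
The less price-elastic side of the market bears the larger share of a per-unit tax.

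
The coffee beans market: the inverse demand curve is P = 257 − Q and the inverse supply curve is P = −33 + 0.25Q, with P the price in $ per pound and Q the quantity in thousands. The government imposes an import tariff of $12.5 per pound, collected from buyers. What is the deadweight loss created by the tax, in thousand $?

Deadweight loss = $62.5 thousand.

Inverting to Q(P) form: Qd = 257 − P; Qs = 4P + 132.
Without the tax, 257 − P = 4P + 132 gives 5P = 125, so P* = $25 and Q* = 232.
With the tax collected from buyers, demand (in seller-price terms) shifts: Qd = 257 − (P + 12.5).
Solving gives Q = 222 with buyers paying $35 and suppliers receiving $22.5 (the $12.5 wedge).
Quantity falls by |ΔQ| = |232 − 222| = 10.
DWL = ½ · t · |ΔQ| = ½ · 12.5 · 10 = $62.5.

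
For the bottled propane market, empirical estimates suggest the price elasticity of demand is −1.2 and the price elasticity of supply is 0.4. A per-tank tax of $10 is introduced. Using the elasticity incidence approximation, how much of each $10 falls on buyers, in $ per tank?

Incidence ratio: buyers' share ≈ εs / (εs + |εd|) = 0.4 / (0.4 + 1.2) = 0.25.
So buyers bear ≈ 0.25 × $10 = $2.5; producers bear $7.5.

Buyers bear ≈ $2.5 per tank.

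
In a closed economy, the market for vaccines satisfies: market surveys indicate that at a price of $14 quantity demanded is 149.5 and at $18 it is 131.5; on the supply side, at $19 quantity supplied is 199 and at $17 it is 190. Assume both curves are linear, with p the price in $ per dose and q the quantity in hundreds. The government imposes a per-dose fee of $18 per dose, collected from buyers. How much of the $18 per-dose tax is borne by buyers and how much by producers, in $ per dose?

Demand slope: (131.5 − 149.5)/(18 − 14) = -4.5, so qd = 212.5 − 4.5p.
Supply slope: (190 − 199)/(17 − 19) = 4.5, so qs = 4.5p + 113.5.
Before the tax: set 212.5 − 4.5p = 4.5p + 113.5 → p* = $11, q* = 163.
With the tax collected from buyers, demand (in seller-price terms) shifts: qd = 212.5 − 4.5(p + 18).
New equilibrium: buyers pay $20, producers receive $2, q = 122.5. (Wedge: pb − ps = 18.)
Burden on buyers: $9; on producers: $9. (They sum to $18.)

Buyers bear $9 per dose; producers bear $9 per dose.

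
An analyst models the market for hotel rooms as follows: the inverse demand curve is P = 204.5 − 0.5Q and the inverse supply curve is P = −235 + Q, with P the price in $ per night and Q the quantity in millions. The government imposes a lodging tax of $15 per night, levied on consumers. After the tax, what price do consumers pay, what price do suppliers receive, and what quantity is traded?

Consumers pay $63; suppliers receive $48; quantity = 283.

Rewrite in direct form: Qd = 409 − 2P and Qs = P + 235.
Without the tax, 409 − 2P = P + 235 gives 3P = 174, so P* = $58 and Q* = 293.
With the tax collected from consumers, demand (in seller-price terms) shifts: Qd = 409 − 2(P + 15).
Solving gives Q = 283 with consumers paying $63 and suppliers receiving $48 (the $15 wedge).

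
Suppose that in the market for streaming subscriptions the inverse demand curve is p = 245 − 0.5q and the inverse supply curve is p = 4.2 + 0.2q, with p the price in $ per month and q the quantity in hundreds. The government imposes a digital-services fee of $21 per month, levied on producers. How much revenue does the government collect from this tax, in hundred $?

Rewrite in direct form: qd = 490 − 2p and qs = 5p − 21.
Without the tax, 490 − 2p = 5p − 21 gives 7p = 511, so p* = $73 and q* = 344.
With the tax collected from producers, supply shifts: qs = 5(p − 21) − 21.
New equilibrium: consumers pay $88, producers receive $67, q = 314. (Wedge: pb − ps = 21.)
Revenue = t · Q = 21 · 314 = $6594.

Tax revenue = $6594 hundred.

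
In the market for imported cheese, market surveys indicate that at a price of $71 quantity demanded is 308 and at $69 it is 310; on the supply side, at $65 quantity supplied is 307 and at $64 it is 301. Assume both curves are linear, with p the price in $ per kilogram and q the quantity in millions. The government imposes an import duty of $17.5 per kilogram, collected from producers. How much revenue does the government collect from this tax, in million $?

Tax revenue = $5215 million.

Demand slope: (310 − 308)/(69 − 71) = -1, so qd = 379 − p.
Supply slope: (301 − 307)/(64 − 65) = 6, so qs = 6p − 83.
Without the tax, 379 − p = 6p − 83 gives 7p = 462, so p* = $66 and q* = 313.
With the tax collected from producers, supply shifts: qs = 6(p − 17.5) − 83.
New equilibrium: consumers pay $81, producers receive $63.5, q = 298. (Wedge: pb − ps = 17.5.)
Revenue = t · Q = 17.5 · 298 = $5215.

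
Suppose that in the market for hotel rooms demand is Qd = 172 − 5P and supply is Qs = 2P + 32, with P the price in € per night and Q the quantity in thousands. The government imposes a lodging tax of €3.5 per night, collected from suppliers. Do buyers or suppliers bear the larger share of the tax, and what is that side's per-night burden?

Suppliers bear the larger share: €2.5 per night.

Before the tax: set 172 − 5P = 2P + 32 → P* = €20, Q* = 72.
With the tax collected from suppliers, supply shifts: Qs = 2(P − 3.5) + 32.
New equilibrium: buyers pay €21, suppliers receive €17.5, Q = 67. (Wedge: Pb − Ps = 3.5.)
Per-night burden: buyers €1, suppliers €2.5.
Suppliers take the larger share because supply is less price-elastic here (demand slope 5 vs supply slope 2).
The less price-elastic side of the market bears the larger share of a per-unit tax.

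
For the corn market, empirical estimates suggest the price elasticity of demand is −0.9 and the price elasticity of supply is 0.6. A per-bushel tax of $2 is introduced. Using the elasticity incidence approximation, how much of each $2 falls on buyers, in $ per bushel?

Buyers bear ≈ $0.8 per bushel.

Incidence ratio: buyers' share ≈ εs / (εs + |εd|) = 0.6 / (0.6 + 0.9) = 0.4.
So buyers bear ≈ 0.4 × $2 = $0.8; suppliers bear $1.2.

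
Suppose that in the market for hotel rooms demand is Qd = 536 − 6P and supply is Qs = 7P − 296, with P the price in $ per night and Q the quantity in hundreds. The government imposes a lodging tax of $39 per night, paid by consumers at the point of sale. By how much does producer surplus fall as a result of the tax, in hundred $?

Producer surplus falls by $1602 hundred.

Before the tax: set 536 − 6P = 7P − 296 → P* = $64, Q* = 152.
With the tax collected from consumers, demand (in seller-price terms) shifts: Qd = 536 − 6(P + 39).
Solving gives Q = 26 with consumers paying $85 and sellers receiving $46 (the $39 wedge).
ΔPS is the trapezoid between Q = 26 and Q = 152 of height $18: ½ · (152 + 26) · 18 = $1602.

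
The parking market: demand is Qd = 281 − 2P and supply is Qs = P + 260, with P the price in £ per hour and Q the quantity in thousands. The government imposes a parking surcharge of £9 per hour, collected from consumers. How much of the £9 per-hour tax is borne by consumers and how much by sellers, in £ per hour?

Consumers bear £3 per hour; sellers bear £6 per hour.

Without the tax, 281 − 2P = P + 260 gives 3P = 21, so P* = £7 and Q* = 267.
With the tax collected from consumers, demand (in seller-price terms) shifts: Qd = 281 − 2(P + 9).
Solving gives Q = 261 with consumers paying £10 and sellers receiving £1 (the £9 wedge).
Burden on consumers: £3; on sellers: £6. (They sum to £9.)
The less price-elastic side of the market bears the larger share of a per-unit tax.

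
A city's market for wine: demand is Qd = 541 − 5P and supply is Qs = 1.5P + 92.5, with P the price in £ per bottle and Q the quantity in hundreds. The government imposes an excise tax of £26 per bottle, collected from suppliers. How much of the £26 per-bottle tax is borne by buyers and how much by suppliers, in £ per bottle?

Without the tax, 541 − 5P = 1.5P + 92.5 gives 6.5P = 448.5, so P* = £69 and Q* = 196.
With the tax collected from suppliers, supply shifts: Qs = 1.5(P − 26) + 92.5.
New equilibrium: buyers pay £75, suppliers receive £49, Q = 166. (Wedge: Pb − Ps = 26.)
Burden on buyers: £6; on suppliers: £20. (They sum to £26.)

Buyers bear £6 per bottle; suppliers bear £20 per bottle.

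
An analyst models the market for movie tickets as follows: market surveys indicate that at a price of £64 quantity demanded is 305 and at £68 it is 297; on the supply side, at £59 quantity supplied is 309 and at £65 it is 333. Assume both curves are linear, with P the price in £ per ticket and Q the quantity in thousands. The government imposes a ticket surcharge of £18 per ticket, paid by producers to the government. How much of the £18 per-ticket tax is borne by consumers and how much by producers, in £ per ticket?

Consumers bear £12 per ticket; producers bear £6 per ticket.

Demand slope: (297 − 305)/(68 − 64) = -2, so Qd = 433 − 2P.
Supply slope: (333 − 309)/(65 − 59) = 4, so Qs = 4P + 73.
Before the tax: set 433 − 2P = 4P + 73 → P* = £60, Q* = 313.
With the tax collected from producers, supply shifts: Qs = 4(P − 18) + 73.
Solving gives Q = 289 with consumers paying £72 and producers receiving £54 (the £18 wedge).
Burden on consumers: £12; on producers: £6. (They sum to £18.)
The less price-elastic side of the market bears the larger share of a per-unit tax.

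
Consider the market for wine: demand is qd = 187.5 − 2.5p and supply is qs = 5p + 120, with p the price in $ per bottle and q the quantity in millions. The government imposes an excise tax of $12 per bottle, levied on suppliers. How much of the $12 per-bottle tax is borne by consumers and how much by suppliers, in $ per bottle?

Before the tax: set 187.5 − 2.5p = 5p + 120 → p* = $9, q* = 165.
With the tax collected from suppliers, supply shifts: qs = 5(p − 12) + 120.
Solving gives q = 145 with consumers paying $17 and suppliers receiving $5 (the $12 wedge).
Burden on consumers: $8; on suppliers: $4. (They sum to $12.)

Consumers bear $8 per bottle; suppliers bear $4 per bottle.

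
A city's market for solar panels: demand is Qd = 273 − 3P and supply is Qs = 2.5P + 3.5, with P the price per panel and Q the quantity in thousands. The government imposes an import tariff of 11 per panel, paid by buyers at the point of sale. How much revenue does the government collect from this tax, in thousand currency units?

Without the tax, 273 − 3P = 2.5P + 3.5 gives 5.5P = 269.5, so P* = 49 and Q* = 126.
With the tax collected from buyers, demand (in seller-price terms) shifts: Qd = 273 − 3(P + 11).
Solving gives Q = 111 with buyers paying 54 and suppliers receiving 43 (the 11 wedge).
Revenue = t · Q = 11 · 111 = 1221.

Tax revenue = 1221 thousand.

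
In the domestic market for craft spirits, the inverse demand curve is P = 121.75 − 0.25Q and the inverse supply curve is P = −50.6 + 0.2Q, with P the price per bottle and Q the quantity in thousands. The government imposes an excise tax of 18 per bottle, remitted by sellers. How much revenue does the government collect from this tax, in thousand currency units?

Tax revenue = 6174 thousand.

Inverting to Q(P) form: Qd = 487 − 4P; Qs = 5P + 253.
Before the tax: set 487 − 4P = 5P + 253 → P* = 26, Q* = 383.
With the tax collected from sellers, supply shifts: Qs = 5(P − 18) + 253.
New equilibrium: buyers pay 36, sellers receive 18, Q = 343. (Wedge: Pb − Ps = 18.)
Revenue = t · Q = 18 · 343 = 6174.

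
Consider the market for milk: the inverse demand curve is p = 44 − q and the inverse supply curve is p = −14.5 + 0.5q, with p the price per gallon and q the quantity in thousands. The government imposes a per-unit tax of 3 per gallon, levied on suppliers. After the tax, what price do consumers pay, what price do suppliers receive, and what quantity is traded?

Consumers pay 7; suppliers receive 4; quantity = 37.

Inverting to q(p) form: qd = 44 − p; qs = 2p + 29.
Without the tax, 44 − p = 2p + 29 gives 3p = 15, so p* = 5 and q* = 39.
With the tax collected from suppliers, supply shifts: qs = 2(p − 3) + 29.
Solving gives q = 37 with consumers paying 7 and suppliers receiving 4 (the 3 wedge).
The less price-elastic side of the market bears the larger share of a per-unit tax.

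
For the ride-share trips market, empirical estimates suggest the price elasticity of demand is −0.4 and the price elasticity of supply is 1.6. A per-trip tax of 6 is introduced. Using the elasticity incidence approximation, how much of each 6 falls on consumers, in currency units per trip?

Incidence ratio: consumers' share ≈ εs / (εs + |εd|) = 1.6 / (1.6 + 0.4) = 0.8.
So consumers bear ≈ 0.8 × 6 = 4.8; sellers bear 1.2.

Consumers bear ≈ 4.8 per trip.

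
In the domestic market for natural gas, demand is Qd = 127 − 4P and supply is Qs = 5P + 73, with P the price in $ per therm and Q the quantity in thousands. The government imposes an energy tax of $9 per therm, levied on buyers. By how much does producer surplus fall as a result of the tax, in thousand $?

Without the tax, 127 − 4P = 5P + 73 gives 9P = 54, so P* = $6 and Q* = 103.
With the tax collected from buyers, demand (in seller-price terms) shifts: Qd = 127 − 4(P + 9).
New equilibrium: buyers pay $11, sellers receive $2, Q = 83. (Wedge: Pb − Ps = 9.)
ΔPS is the trapezoid between Q = 83 and Q = 103 of height $4: ½ · (103 + 83) · 4 = $372.

Producer surplus falls by $372 thousand.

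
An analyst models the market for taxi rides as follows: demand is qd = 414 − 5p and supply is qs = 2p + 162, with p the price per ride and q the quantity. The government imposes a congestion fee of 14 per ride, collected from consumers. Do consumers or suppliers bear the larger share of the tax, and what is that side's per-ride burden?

Suppliers bear the larger share: 10 per ride.

Before the tax: set 414 − 5p = 2p + 162 → p* = 36, q* = 234.
With the tax collected from consumers, demand (in seller-price terms) shifts: qd = 414 − 5(p + 14).
New equilibrium: consumers pay 40, suppliers receive 26, q = 214. (Wedge: pb − ps = 14.)
Per-ride burden: consumers 4, suppliers 10.
Suppliers take the larger share because supply is less price-elastic here (demand slope 5 vs supply slope 2).
The less price-elastic side of the market bears the larger share of a per-unit tax.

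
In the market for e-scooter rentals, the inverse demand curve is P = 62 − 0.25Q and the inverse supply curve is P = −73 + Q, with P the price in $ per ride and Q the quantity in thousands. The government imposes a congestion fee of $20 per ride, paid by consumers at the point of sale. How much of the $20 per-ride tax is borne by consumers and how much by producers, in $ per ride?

Consumers bear $4 per ride; producers bear $16 per ride.

Rewrite in direct form: Qd = 248 − 4P and Qs = P + 73.
Without the tax, 248 − 4P = P + 73 gives 5P = 175, so P* = $35 and Q* = 108.
With the tax collected from consumers, demand (in seller-price terms) shifts: Qd = 248 − 4(P + 20).
Solving gives Q = 92 with consumers paying $39 and producers receiving $19 (the $20 wedge).
Burden on consumers: $4; on producers: $16. (They sum to $20.)
The less price-elastic side of the market bears the larger share of a per-unit tax.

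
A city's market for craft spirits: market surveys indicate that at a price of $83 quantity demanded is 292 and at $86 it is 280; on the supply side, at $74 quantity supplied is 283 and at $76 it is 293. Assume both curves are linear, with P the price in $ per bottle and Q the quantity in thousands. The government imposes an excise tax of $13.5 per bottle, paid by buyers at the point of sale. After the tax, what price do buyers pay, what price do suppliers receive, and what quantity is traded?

Buyers pay $86.5; suppliers receive $73; quantity = 278.

Demand slope: (280 − 292)/(86 − 83) = -4, so Qd = 624 − 4P.
Supply slope: (293 − 283)/(76 − 74) = 5, so Qs = 5P − 87.
Before the tax: set 624 − 4P = 5P − 87 → P* = $79, Q* = 308.
With the tax collected from buyers, demand (in seller-price terms) shifts: Qd = 624 − 4(P + 13.5).
New equilibrium: buyers pay $86.5, suppliers receive $73, Q = 278. (Wedge: Pb − Ps = 13.5.)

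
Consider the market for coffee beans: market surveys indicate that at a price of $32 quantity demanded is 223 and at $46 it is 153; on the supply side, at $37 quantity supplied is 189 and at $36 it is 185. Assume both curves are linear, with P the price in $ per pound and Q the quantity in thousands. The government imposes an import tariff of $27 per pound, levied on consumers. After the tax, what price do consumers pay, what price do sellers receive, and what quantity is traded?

Demand slope: (153 − 223)/(46 − 32) = -5, so Qd = 383 − 5P.
Supply slope: (185 − 189)/(36 − 37) = 4, so Qs = 4P + 41.
Without the tax, 383 − 5P = 4P + 41 gives 9P = 342, so P* = $38 and Q* = 193.
With the tax collected from consumers, demand (in seller-price terms) shifts: Qd = 383 − 5(P + 27).
New equilibrium: consumers pay $50, sellers receive $23, Q = 133. (Wedge: Pb − Ps = 27.)
The less price-elastic side of the market bears the larger share of a per-unit tax.

Consumers pay $50; sellers receive $23; quantity = 133.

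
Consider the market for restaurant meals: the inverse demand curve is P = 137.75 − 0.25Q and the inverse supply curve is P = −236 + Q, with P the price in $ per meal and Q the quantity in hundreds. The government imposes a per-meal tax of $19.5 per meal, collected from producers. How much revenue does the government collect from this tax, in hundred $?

Rewrite in direct form: Qd = 551 − 4P and Qs = P + 236.
Without the tax, 551 − 4P = P + 236 gives 5P = 315, so P* = $63 and Q* = 299.
With the tax collected from producers, supply shifts: Qs = (P − 19.5) + 236.
Solving gives Q = 283.4 with buyers paying $66.9 and producers receiving $47.4 (the $19.5 wedge).
Revenue = t · Q = 19.5 · 283.4 = $5526.3.

Tax revenue = $5526.3 hundred.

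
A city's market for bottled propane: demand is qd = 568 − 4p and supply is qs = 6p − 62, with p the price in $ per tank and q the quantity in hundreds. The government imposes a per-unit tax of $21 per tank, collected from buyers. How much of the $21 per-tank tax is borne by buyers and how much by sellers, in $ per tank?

Before the tax: set 568 − 4p = 6p − 62 → p* = $63, q* = 316.
With the tax collected from buyers, demand (in seller-price terms) shifts: qd = 568 − 4(p + 21).
Solving gives q = 265.6 with buyers paying $75.6 and sellers receiving $54.6 (the $21 wedge).
Burden on buyers: $12.6; on sellers: $8.4. (They sum to $21.)
The less price-elastic side of the market bears the larger share of a per-unit tax.

Buyers bear $12.6 per tank; sellers bear $8.4 per tank.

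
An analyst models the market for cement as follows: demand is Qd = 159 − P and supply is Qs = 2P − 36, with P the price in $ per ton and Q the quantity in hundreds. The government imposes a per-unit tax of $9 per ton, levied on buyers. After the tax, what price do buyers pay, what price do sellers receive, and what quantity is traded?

Without the tax, 159 − P = 2P − 36 gives 3P = 195, so P* = $65 and Q* = 94.
With the tax collected from buyers, demand (in seller-price terms) shifts: Qd = 159 − (P + 9).
Solving gives Q = 88 with buyers paying $71 and sellers receiving $62 (the $9 wedge).

Buyers pay $71; sellers receive $62; quantity = 88.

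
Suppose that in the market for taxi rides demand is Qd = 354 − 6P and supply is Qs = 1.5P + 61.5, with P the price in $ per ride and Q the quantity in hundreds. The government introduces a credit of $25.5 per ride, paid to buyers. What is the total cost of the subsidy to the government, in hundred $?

Government outlay = $3840.3 hundred.

Without the subsidy, 354 − 6P = 1.5P + 61.5 gives 7.5P = 292.5, so P* = $39 and Q* = 120.
With a per-unit subsidy paid to buyers, each effectively pays P − 25.5, so demand becomes Qd = 354 − 6(P − 25.5).
New equilibrium: buyers pay $33.9, sellers receive $59.4, Q = 150.6. (Wedge: Pb − Ps = −25.5.)
Outlay = t · Q = 25.5 · 150.6 = $3840.3.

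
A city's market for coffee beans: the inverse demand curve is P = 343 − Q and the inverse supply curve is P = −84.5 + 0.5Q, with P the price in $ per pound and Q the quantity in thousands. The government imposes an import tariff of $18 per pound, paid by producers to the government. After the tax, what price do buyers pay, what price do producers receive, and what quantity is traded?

Buyers pay $70; producers receive $52; quantity = 273.

Rewrite in direct form: Qd = 343 − P and Qs = 2P + 169.
Without the tax, 343 − P = 2P + 169 gives 3P = 174, so P* = $58 and Q* = 285.
With the tax collected from producers, supply shifts: Qs = 2(P − 18) + 169.
New equilibrium: buyers pay $70, producers receive $52, Q = 273. (Wedge: Pb − Ps = 18.)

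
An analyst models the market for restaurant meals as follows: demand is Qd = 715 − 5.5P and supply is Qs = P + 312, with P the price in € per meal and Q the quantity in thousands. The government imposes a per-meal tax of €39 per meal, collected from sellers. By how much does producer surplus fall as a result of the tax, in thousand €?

Before the tax: set 715 − 5.5P = P + 312 → P* = €62, Q* = 374.
With the tax collected from sellers, supply shifts: Qs = (P − 39) + 312.
New equilibrium: consumers pay €68, sellers receive €29, Q = 341. (Wedge: Pb − Ps = 39.)
ΔPS is the trapezoid between Q = 341 and Q = 374 of height €33: ½ · (374 + 341) · 33 = €11797.5.

Producer surplus falls by €11797.5 thousand.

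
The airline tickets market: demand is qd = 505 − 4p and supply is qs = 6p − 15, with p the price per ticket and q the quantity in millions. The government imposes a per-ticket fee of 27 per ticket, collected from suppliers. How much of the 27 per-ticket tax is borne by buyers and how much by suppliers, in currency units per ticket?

Buyers bear 16.2 per ticket; suppliers bear 10.8 per ticket.

Before the tax: set 505 − 4p = 6p − 15 → p* = 52, q* = 297.
With the tax collected from suppliers, supply shifts: qs = 6(p − 27) − 15.
Solving gives q = 232.2 with buyers paying 68.2 and suppliers receiving 41.2 (the 27 wedge).
Burden on buyers: 16.2; on suppliers: 10.8. (They sum to 27.)
The less price-elastic side of the market bears the larger share of a per-unit tax.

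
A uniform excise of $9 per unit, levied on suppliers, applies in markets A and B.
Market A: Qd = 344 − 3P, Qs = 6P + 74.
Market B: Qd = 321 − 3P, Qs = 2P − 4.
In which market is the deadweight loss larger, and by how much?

Market A: pre-tax P* = $30, Q* = 254; post-tax Q = 236; deadweight loss = $81.
Market B: pre-tax P* = $65, Q* = 126; post-tax Q = 115.2; deadweight loss = $48.6.
Difference: $81 vs $48.6 → market A is larger by $32.4.

Market A, by $32.4.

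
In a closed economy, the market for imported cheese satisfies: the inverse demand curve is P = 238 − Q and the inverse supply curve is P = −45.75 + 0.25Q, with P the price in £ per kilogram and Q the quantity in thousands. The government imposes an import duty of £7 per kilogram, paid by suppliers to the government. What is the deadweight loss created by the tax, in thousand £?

Rewrite in direct form: Qd = 238 − P and Qs = 4P + 183.
Without the tax, 238 − P = 4P + 183 gives 5P = 55, so P* = £11 and Q* = 227.
With the tax collected from suppliers, supply shifts: Qs = 4(P − 7) + 183.
New equilibrium: consumers pay £16.6, suppliers receive £9.6, Q = 221.4. (Wedge: Pb − Ps = 7.)
Quantity falls by |ΔQ| = |227 − 221.4| = 5.6.
DWL = ½ · t · |ΔQ| = ½ · 7 · 5.6 = £19.6.

Deadweight loss = £19.6 thousand.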